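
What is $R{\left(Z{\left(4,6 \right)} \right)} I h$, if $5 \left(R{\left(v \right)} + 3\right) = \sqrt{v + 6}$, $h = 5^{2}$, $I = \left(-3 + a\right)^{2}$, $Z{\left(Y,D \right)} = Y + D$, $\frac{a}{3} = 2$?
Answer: $-495$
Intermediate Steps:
$a = 6$ ($a = 3 \cdot 2 = 6$)
$Z{\left(Y,D \right)} = D + Y$
$I = 9$ ($I = \left(-3 + 6\right)^{2} = 3^{2} = 9$)
$h = 25$
$R{\left(v \right)} = -3 + \frac{\sqrt{6 + v}}{5}$ ($R{\left(v \right)} = -3 + \frac{\sqrt{v + 6}}{5} = -3 + \frac{\sqrt{6 + v}}{5}$)
$R{\left(Z{\left(4,6 \right)} \right)} I h = \left(-3 + \frac{\sqrt{6 + \left(6 + 4\right)}}{5}\right) 9 \cdot 25 = \left(-3 + \frac{\sqrt{6 + 10}}{5}\right) 9 \cdot 25 = \left(-3 + \frac{\sqrt{16}}{5}\right) 9 \cdot 25 = \left(-3 + \frac{1}{5} \cdot 4\right) 9 \cdot 25 = \left(-3 + \frac{4}{5}\right) 9 \cdot 25 = \left(- \frac{11}{5}\right) 9 \cdot 25 = \left(- \frac{99}{5}\right) 25 = -495$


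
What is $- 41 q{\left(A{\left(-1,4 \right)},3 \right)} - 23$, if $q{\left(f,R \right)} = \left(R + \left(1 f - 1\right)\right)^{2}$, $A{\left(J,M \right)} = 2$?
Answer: $-679$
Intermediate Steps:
$q{\left(f,R \right)} = \left(-1 + R + f\right)^{2}$ ($q{\left(f,R \right)} = \left(R + \left(f - 1\right)\right)^{2} = \left(R + \left(-1 + f\right)\right)^{2} = \left(-1 + R + f\right)^{2}$)
$- 41 q{\left(A{\left(-1,4 \right)},3 \right)} - 23 = - 41 \left(-1 + 3 + 2\right)^{2} - 23 = - 41 \cdot 4^{2} - 23 = \left(-41\right) 16 - 23 = -656 - 23 = -679$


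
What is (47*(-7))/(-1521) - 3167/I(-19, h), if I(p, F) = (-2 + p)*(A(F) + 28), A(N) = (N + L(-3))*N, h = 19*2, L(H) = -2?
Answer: 4820657/14863212 ≈ 0.32433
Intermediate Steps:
h = 38
A(N) = N*(-2 + N) (A(N) = (N - 2)*N = (-2 + N)*N = N*(-2 + N))
I(p, F) = (-2 + p)*(28 + F*(-2 + F)) (I(p, F) = (-2 + p)*(F*(-2 + F) + 28) = (-2 + p)*(28 + F*(-2 + F)))
(47*(-7))/(-1521) - 3167/I(-19, h) = (47*(-7))/(-1521) - 3167/(-56 + 28*(-19) - 2*38*(-2 + 38) + 38*(-19)*(-2 + 38)) = -329*(-1/1521) - 3167/(-56 - 532 - 2*38*36 + 38*(-19)*36) = 329/1521 - 3167/(-56 - 532 - 2736 - 25992) = 329/1521 - 3167/(-29316) = 329/1521 - 3167*(-1/29316) = 329/1521 + 3167/29316 = 4820657/14863212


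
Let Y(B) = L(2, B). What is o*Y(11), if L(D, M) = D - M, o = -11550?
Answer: 103950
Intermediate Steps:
Y(B) = 2 - B
o*Y(11) = -11550*(2 - 1*11) = -11550*(2 - 11) = -11550*(-9) = 103950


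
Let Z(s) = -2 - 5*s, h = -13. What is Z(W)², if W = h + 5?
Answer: 1444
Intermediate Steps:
W = -8 (W = -13 + 5 = -8)
Z(W)² = (-2 - 5*(-8))² = (-2 + 40)² = 38² = 1444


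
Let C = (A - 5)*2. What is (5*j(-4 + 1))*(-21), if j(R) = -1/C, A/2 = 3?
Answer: 105/2 ≈ 52.500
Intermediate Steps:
A = 6 (A = 2*3 = 6)
C = 2 (C = (6 - 5)*2 = 1*2 = 2)
j(R) = -½ (j(R) = -1/2 = -1*½ = -½)
(5*j(-4 + 1))*(-21) = (5*(-½))*(-21) = -5/2*(-21) = 105/2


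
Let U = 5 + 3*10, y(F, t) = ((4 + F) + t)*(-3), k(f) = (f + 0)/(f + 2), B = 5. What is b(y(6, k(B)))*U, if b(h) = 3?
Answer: 105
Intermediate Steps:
k(f) = f/(2 + f)
y(F, t) = -12 - 3*F - 3*t (y(F, t) = (4 + F + t)*(-3) = -12 - 3*F - 3*t)
U = 35 (U = 5 + 30 = 35)
b(y(6, k(B)))*U = 3*35 = 105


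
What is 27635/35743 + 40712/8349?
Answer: 1685893631/298418307 ≈ 5.6494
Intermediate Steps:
27635/35743 + 40712/8349 = 1685893631/298418307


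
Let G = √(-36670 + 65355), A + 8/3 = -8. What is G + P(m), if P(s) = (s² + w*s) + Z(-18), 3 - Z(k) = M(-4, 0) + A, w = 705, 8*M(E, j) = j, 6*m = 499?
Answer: 2360263/36 + √28685 ≈ 65732.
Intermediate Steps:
A = -32/3 (A = -8/3 - 8 = -32/3 ≈ -10.667)
m = 499/6 (m = (⅙)*499 = 499/6 ≈ 83.167)
M(E, j) = j/8
Z(k) = 41/3 (Z(k) = 3 - ((⅛)*0 - 32/3) = 3 - (0 - 32/3) = 3 - 1*(-32/3) = 3 + 32/3 = 41/3)
G = √28685 ≈ 169.37
P(s) = 41/3 + s² + 705*s (P(s) = (s² + 705*s) + 41/3 = 41/3 + s² + 705*s)
G + P(m) = √28685 + (41/3 + (499/6)² + 705*(499/6)) = √28685 + (41/3 + 249001/36 + 117265/2) = √28685 + 2360263/36 = 2360263/36 + √28685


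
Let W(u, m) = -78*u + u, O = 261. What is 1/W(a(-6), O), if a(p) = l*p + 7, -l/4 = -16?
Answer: 1/29029 ≈ 3.4448e-5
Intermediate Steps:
l = 64 (l = -4*(-16) = 64)
a(p) = 7 + 64*p (a(p) = 64*p + 7 = 7 + 64*p)
W(u, m) = -77*u
1/W(a(-6), O) = 1/(-77*(7 + 64*(-6))) = 1/(-77*(7 - 384)) = 1/(-77*(-377)) = 1/29029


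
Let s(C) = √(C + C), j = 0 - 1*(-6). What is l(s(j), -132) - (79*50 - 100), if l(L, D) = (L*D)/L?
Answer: -3982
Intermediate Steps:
j = 6 (j = 0 + 6 = 6)
s(C) = √2*√C (s(C) = √(2*C) = √2*√C)
l(L, D) = D (l(L, D) = (D*L)/L = D)
l(s(j), -132) - (79*50 - 100) = -132 - (79*50 - 100) = -132 - (3950 - 100) = -132 - 1*3850 = -132 - 3850 = -3982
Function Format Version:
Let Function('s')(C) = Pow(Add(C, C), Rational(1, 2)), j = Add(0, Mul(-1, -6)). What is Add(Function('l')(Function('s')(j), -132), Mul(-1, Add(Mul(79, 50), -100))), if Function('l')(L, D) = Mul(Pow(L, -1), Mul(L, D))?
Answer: -3982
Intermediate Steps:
j = 6 (j = Add(0, 6) = 6)
Function('s')(C) = Mul(Pow(2, Rational(1, 2)), Pow(C, Rational(1, 2))) (Function('s')(C) = Pow(Mul(2, C), Rational(1, 2)) = Mul(Pow(2, Rational(1, 2)), Pow(C, Rational(1, 2))))
Function('l')(L, D) = D (Function('l')(L, D) = Mul(Pow(L, -1), Mul(D, L)) = D)
Add(Function('l')(Function('s')(j), -132), Mul(-1, Add(Mul(79, 50), -100))) = Add(-132, Mul(-1, Add(Mul(79, 50), -100))) = Add(-132, Mul(-1, Add(3950, -100))) = Add(-132, Mul(-1, 3850)) = Add(-132, -3850) = -3982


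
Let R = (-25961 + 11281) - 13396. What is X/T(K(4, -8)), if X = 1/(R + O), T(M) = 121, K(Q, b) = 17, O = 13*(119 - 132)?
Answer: -1/3417645 ≈ -2.9260e-7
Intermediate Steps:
O = -169 (O = 13*(-13) = -169)
R = -28076 (R = -14680 - 13396 = -28076)
X = -1/28245 (X = 1/(-28076 - 169) = 1/(-28245) = -1/28245 ≈ -3.5405e-5)
X/T(K(4, -8)) = -1/28245/121 = -1/28245*1/121 = -1/3417645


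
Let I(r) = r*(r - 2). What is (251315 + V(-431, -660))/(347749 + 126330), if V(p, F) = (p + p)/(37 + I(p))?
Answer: 23455228519/44245793070 ≈ 0.53011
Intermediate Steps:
I(r) = r*(-2 + r)
V(p, F) = 2*p/(37 + p*(-2 + p)) (V(p, F) = (p + p)/(37 + p*(-2 + p)) = (2*p)/(37 + p*(-2 + p)) = 2*p/(37 + p*(-2 + p)))
(251315 + V(-431, -660))/(347749 + 126330) = (251315 + 2*(-431)/(37 - 431*(-2 - 431)))/(347749 + 126330) = (251315 + 2*(-431)/(37 - 431*(-433)))/474079 = (251315 + 2*(-431)/(37 + 186623))*(1/474079) = (251315 + 2*(-431)/186660)*(1/474079) = (251315 + 2*(-431)*(1/186660))*(1/474079) = (251315 - 431/93330)*(1/474079) = (23455228519/93330)*(1/474079) = 23455228519/44245793070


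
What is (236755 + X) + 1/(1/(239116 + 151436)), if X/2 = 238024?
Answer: 1103355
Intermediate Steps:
X = 476048 (X = 2*238024 = 476048)
(236755 + X) + 1/(1/(239116 + 151436)) = (236755 + 476048) + 1/(1/(239116 + 151436)) = 712803 + 1/(1/390552) = 712803 + 390552 = 1103355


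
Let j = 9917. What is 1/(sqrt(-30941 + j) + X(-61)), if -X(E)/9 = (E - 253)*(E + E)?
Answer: -9577/3301882028 - I*sqrt(146)/9905646084 ≈ -2.9005e-6 - 1.2198e-9*I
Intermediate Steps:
X(E) = -18*E*(-253 + E) (X(E) = -9*(E - 253)*(E + E) = -9*(-253 + E)*2*E = -18*E*(-253 + E))
1/(sqrt(-30941 + j) + X(-61)) = 1/(sqrt(-30941 + 9917) + 18*(-61)*(253 - 1*(-61))) = 1/(sqrt(-21024) + 18*(-61)*(253 + 61)) = 1/(12*I*sqrt(146) + 18*(-61)*314) = 1/(12*I*sqrt(146) - 344772) = 1/(-344772 + 12*I*sqrt(146))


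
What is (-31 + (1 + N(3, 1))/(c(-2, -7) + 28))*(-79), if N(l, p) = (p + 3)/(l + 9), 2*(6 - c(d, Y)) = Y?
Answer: 550393/225 ≈ 2446.2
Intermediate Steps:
c(d, Y) = 6 - Y/2
N(l, p) = (3 + p)/(9 + l)
(-31 + (1 + N(3, 1))/(c(-2, -7) + 28))*(-79) = (-31 + (1 + (3 + 1)/(9 + 3))/((6 - 1/2*(-7)) + 28))*(-79) = (-31 + (1 + 4/12)/((6 + 7/2) + 28))*(-79) = (-31 + (1 + (1/12)*4)/(19/2 + 28))*(-79) = (-31 + (1 + 1/3)/(75/2))*(-79) = (-31 + (4/3)*(2/75))*(-79) = (-31 + 8/225)*(-79) = -6967/225*(-79) = 550393/225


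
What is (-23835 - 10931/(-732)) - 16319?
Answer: -29381797/732 ≈ -40139.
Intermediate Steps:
(-23835 - 10931/(-732)) - 16319 = (-23835 - 10931*(-1/732)) - 16319 = (-23835 + 10931/732) - 16319 = -17436289/732 - 16319 = -29381797/732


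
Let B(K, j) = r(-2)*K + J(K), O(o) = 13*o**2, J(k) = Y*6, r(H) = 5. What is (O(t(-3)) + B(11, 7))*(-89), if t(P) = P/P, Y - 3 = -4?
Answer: -5518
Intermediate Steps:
Y = -1 (Y = 3 - 4 = -1)
J(k) = -6 (J(k) = -1*6 = -6)
t(P) = 1
B(K, j) = -6 + 5*K (B(K, j) = 5*K - 6 = -6 + 5*K)
(O(t(-3)) + B(11, 7))*(-89) = (13*1**2 + (-6 + 5*11))*(-89) = (13*1 + (-6 + 55))*(-89) = (13 + 49)*(-89) = 62*(-89) = -5518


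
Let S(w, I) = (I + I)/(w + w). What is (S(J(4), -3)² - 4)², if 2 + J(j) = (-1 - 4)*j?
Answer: 3713329/234256 ≈ 15.852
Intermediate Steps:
J(j) = -2 - 5*j (J(j) = -2 + (-1 - 4)*j = -2 - 5*j)
S(w, I) = I/w (S(w, I) = (2*I)/((2*w)) = (2*I)*(1/(2*w)) = I/w)
(S(J(4), -3)² - 4)² = ((-3/(-2 - 5*4))² - 4)² = ((-3/(-2 - 20))² - 4)² = ((-3/(-22))² - 4)² = ((-3*(-1/22))² - 4)² = ((3/22)² - 4)² = (9/484 - 4)² = (-1927/484)² = 3713329/234256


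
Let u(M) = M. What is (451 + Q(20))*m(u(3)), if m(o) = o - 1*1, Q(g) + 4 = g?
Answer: 934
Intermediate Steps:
Q(g) = -4 + g
m(o) = -1 + o (m(o) = o - 1 = -1 + o)
(451 + Q(20))*m(u(3)) = (451 + (-4 + 20))*(-1 + 3) = (451 + 16)*2 = 467*2 = 934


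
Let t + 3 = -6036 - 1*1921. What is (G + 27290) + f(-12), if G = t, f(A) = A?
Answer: 19318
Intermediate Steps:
t = -7960 (t = -3 + (-6036 - 1*1921) = -3 + (-6036 - 1921) = -3 - 7957 = -7960)
G = -7960
(G + 27290) + f(-12) = (-7960 + 27290) - 12 = 19330 - 12 = 19318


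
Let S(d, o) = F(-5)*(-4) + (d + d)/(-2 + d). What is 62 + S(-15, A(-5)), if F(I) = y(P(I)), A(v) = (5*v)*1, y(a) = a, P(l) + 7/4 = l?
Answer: 1543/17 ≈ 90.765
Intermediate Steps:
P(l) = -7/4 + l
A(v) = 5*v
F(I) = -7/4 + I
S(d, o) = 27 + 2*d/(-2 + d) (S(d, o) = (-7/4 - 5)*(-4) + (d + d)/(-2 + d) = -27/4*(-4) + (2*d)/(-2 + d) = 27 + 2*d/(-2 + d))
62 + S(-15, A(-5)) = 62 + (-54 + 29*(-15))/(-2 - 15) = 62 + (-54 - 435)/(-17) = 62 - 1/17*(-489) = 62 + 489/17 = 1543/17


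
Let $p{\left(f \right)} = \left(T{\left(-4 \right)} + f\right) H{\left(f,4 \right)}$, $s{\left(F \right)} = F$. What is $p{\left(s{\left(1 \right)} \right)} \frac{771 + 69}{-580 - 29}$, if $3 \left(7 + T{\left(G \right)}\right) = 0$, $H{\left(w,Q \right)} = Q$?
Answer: $\frac{960}{29} \approx 33.103$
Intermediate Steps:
$T{\left(G \right)} = -7$ ($T{\left(G \right)} = -7 + \frac{1}{3} \cdot 0 = -7 + 0 = -7$)
$p{\left(f \right)} = -28 + 4 f$ ($p{\left(f \right)} = \left(-7 + f\right) 4 = -28 + 4 f$)
$p{\left(s{\left(1 \right)} \right)} \frac{771 + 69}{-580 - 29} = \left(-28 + 4 \cdot 1\right) \frac{771 + 69}{-580 - 29} = \left(-28 + 4\right) \frac{840}{-609} = - 24 \cdot 840 \left(- \frac{1}{609}\right) = \left(-24\right) \left(- \frac{40}{29}\right) = \frac{960}{29}$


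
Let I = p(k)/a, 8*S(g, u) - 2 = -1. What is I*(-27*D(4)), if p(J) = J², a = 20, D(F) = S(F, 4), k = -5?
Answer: -135/32 ≈ -4.2188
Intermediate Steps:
S(g, u) = ⅛ (S(g, u) = ¼ + (⅛)*(-1) = ¼ - ⅛ = ⅛)
D(F) = ⅛
I = 5/4 (I = (-5)²/20 = 25*(1/20) = 5/4 ≈ 1.2500)
I*(-27*D(4)) = 5*(-27*⅛)/4 = (5/4)*(-27/8) = -135/32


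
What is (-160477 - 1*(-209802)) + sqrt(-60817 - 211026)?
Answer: 49325 + I*sqrt(271843) ≈ 49325.0 + 521.39*I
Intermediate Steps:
(-160477 - 1*(-209802)) + sqrt(-60817 - 211026) = (-160477 + 209802) + sqrt(-271843) = 49325 + I*sqrt(271843)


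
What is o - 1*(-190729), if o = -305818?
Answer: -115089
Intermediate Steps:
o - 1*(-190729) = -305818 - 1*(-190729) = -305818 + 190729 = -115089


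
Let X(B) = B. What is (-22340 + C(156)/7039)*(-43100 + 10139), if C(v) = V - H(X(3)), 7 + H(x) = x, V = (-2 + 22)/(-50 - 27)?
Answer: 399103216633452/542003 ≈ 7.3635e+8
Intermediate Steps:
V = -20/77 (V = 20/(-77) = 20*(-1/77) = -20/77 ≈ -0.25974)
H(x) = -7 + x
C(v) = 288/77 (C(v) = -20/77 - (-7 + 3) = -20/77 - 1*(-4) = -20/77 + 4 = 288/77)
(-22340 + C(156)/7039)*(-43100 + 10139) = (-22340 + (288/77)/7039)*(-43100 + 10139) = (-22340 + (288/77)*(1/7039))*(-32961) = (-22340 + 288/542003)*(-32961) = -12108346732/542003*(-32961) = 399103216633452/542003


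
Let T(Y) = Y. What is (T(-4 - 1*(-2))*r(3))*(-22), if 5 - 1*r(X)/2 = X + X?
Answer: -88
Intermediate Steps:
r(X) = 10 - 4*X (r(X) = 10 - 2*(X + X) = 10 - 4*X)
(T(-4 - 1*(-2))*r(3))*(-22) = ((-4 - 1*(-2))*(10 - 4*3))*(-22) = ((-4 + 2)*(10 - 12))*(-22) = -2*(-2)*(-22) = 4*(-22) = -88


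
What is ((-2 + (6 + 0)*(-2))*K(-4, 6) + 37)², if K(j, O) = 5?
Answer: 1089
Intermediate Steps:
((-2 + (6 + 0)*(-2))*K(-4, 6) + 37)² = ((-2 + (6 + 0)*(-2))*5 + 37)² = ((-2 + 6*(-2))*5 + 37)² = ((-2 - 12)*5 + 37)² = (-14*5 + 37)² = (-70 + 37)² = (-33)² = 1089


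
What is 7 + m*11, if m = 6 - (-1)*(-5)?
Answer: 18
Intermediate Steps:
m = 1 (m = 6 - 1*5 = 6 - 5 = 1)
7 + m*11 = 7 + 1*11 = 7 + 11 = 18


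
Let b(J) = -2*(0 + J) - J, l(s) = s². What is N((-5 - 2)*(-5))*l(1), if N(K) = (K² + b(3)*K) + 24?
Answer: 934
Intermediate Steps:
b(J) = -3*J (b(J) = -2*J - J = -3*J)
N(K) = 24 + K² - 9*K (N(K) = (K² + (-3*3)*K) + 24 = (K² - 9*K) + 24 = 24 + K² - 9*K)
N((-5 - 2)*(-5))*l(1) = (24 + ((-5 - 2)*(-5))² - 9*(-5 - 2)*(-5))*1² = (24 + (-7*(-5))² - (-63)*(-5))*1 = (24 + 35² - 9*35)*1 = (24 + 1225 - 315)*1 = 934*1 = 934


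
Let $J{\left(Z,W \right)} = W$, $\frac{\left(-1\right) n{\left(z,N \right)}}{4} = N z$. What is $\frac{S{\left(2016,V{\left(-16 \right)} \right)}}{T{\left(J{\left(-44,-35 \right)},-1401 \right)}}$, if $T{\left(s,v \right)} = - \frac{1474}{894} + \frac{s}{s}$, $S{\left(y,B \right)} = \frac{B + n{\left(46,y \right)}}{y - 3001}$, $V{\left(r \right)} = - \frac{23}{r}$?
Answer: $- \frac{2652981207}{4570400} \approx -580.47$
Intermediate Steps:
$n{\left(z,N \right)} = - 4 N z$
$S{\left(y,B \right)} = \frac{B - 184 y}{-3001 + y}$ ($S{\left(y,B \right)} = \frac{B - 4 y 46}{y - 3001} = \frac{B - 184 y}{-3001 + y}$)
$T{\left(s,v \right)} = - \frac{290}{447}$ ($T{\left(s,v \right)} = \left(-1474\right) \frac{1}{894} + 1 = - \frac{737}{447} + 1 = - \frac{290}{447}$)
$\frac{S{\left(2016,V{\left(-16 \right)} \right)}}{T{\left(J{\left(-44,-35 \right)},-1401 \right)}} = \frac{\frac{1}{-3001 + 2016} \left(- \frac{23}{-16} - 370944\right)}{- \frac{290}{447}} = \frac{\left(-23\right) \left(- \frac{1}{16}\right) - 370944}{-985} \left(- \frac{447}{290}\right) = - \frac{\frac{23}{16} - 370944}{985} \left(- \frac{447}{290}\right) = \left(- \frac{1}{985}\right) \left(- \frac{5935081}{16}\right) \left(- \frac{447}{290}\right) = \frac{5935081}{15760} \left(- \frac{447}{290}\right) = - \frac{2652981207}{4570400}$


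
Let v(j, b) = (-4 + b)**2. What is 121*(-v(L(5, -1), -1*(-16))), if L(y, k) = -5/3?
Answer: -17424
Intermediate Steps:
L(y, k) = -5/3 (L(y, k) = -5*1/3 = -5/3)
121*(-v(L(5, -1), -1*(-16))) = 121*(-(-4 - 1*(-16))**2) = 121*(-(-4 + 16)**2) = 121*(-1*12**2) = 121*(-1*144) = 121*(-144) = -17424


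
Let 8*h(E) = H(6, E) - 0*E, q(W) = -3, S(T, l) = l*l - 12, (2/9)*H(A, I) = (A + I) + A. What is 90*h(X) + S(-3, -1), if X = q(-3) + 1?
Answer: 1981/4 ≈ 495.25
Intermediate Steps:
H(A, I) = 9*A + 9*I/2 (H(A, I) = 9*((A + I) + A)/2 = 9*(I + 2*A)/2 = 9*A + 9*I/2)
S(T, l) = -12 + l² (S(T, l) = l² - 12 = -12 + l²)
X = -2 (X = -3 + 1 = -2)
h(E) = 27/4 + 9*E/16 (h(E) = ((9*6 + 9*E/2) - 0*E)/8 = ((54 + 9*E/2) - 1*0)/8 = ((54 + 9*E/2) + 0)/8 = (54 + 9*E/2)/8 = 27/4 + 9*E/16)
90*h(X) + S(-3, -1) = 90*(27/4 + (9/16)*(-2)) + (-12 + (-1)²) = 90*(27/4 - 9/8) + (-12 + 1) = 90*(45/8) - 11 = 2025/4 - 11 = 1981/4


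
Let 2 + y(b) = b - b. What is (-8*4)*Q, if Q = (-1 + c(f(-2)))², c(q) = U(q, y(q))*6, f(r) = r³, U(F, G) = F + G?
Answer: -119072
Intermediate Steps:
y(b) = -2 (y(b) = -2 + (b - b) = -2 + 0 = -2)
c(q) = -12 + 6*q (c(q) = (q - 2)*6 = (-2 + q)*6 = -12 + 6*q)
Q = 3721 (Q = (-1 + (-12 + 6*(-2)³))² = (-1 + (-12 + 6*(-8)))² = (-1 + (-12 - 48))² = (-1 - 60)² = (-61)² = 3721)
(-8*4)*Q = -8*4*3721 = -32*3721 = -119072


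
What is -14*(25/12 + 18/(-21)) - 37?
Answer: -325/6 ≈ -54.167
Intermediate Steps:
-14*(25/12 + 18/(-21)) - 37 = -14*(25*(1/12) + 18*(-1/21)) - 37 = -14*(25/12 - 6/7) - 37 = -14*103/84 - 37 = -103/6 - 37 = -325/6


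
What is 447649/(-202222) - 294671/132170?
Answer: -29688681823/6681920435 ≈ -4.4431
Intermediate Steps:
447649/(-202222) - 294671/132170 = 447649*(-1/202222) - 294671*1/132170 = -447649/202222 - 294671/132170 = -29688681823/6681920435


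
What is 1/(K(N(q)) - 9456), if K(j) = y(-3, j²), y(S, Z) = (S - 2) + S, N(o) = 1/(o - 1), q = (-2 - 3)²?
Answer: -1/9464 ≈ -0.00010566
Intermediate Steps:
q = 25 (q = (-5)² = 25)
N(o) = 1/(-1 + o)
y(S, Z) = -2 + 2*S (y(S, Z) = (-2 + S) + S = -2 + 2*S)
K(j) = -8 (K(j) = -2 + 2*(-3) = -2 - 6 = -8)
1/(K(N(q)) - 9456) = 1/(-8 - 9456) = 1/(-9464) = -1/9464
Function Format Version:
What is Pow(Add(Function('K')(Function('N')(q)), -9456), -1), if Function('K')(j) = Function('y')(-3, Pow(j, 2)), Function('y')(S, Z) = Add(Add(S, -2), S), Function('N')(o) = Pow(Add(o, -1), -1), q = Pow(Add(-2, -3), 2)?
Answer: Rational(-1, 9464) ≈ -0.00010566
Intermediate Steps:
q = 25 (q = Pow(-5, 2) = 25)
Function('N')(o) = Pow(Add(-1, o), -1)
Function('y')(S, Z) = Add(-2, Mul(2, S)) (Function('y')(S, Z) = Add(Add(-2, S), S) = Add(-2, Mul(2, S)))
Function('K')(j) = -8 (Function('K')(j) = Add(-2, Mul(2, -3)) = Add(-2, -6) = -8)
Pow(Add(Function('K')(Function('N')(q)), -9456), -1) = Pow(Add(-8, -9456), -1) = Pow(-9464, -1) = Rational(-1, 9464)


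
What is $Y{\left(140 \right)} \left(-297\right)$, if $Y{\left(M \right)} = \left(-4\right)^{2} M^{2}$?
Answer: $-93139200$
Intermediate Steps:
$Y{\left(M \right)} = 16 M^{2}$
$Y{\left(140 \right)} \left(-297\right) = 16 \cdot 140^{2} \left(-297\right) = 16 \cdot 19600 \left(-297\right) = 313600 \left(-297\right) = -93139200$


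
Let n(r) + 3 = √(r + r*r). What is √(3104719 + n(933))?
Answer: √(3104716 + √871422) ≈ 1762.3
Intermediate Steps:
n(r) = -3 + √(r + r²) (n(r) = -3 + √(r + r*r) = -3 + √(r + r²))
√(3104719 + n(933)) = √(3104719 + (-3 + √(933*(1 + 933)))) = √(3104719 + (-3 + √(933*934))) = √(3104719 + (-3 + √871422)) = √(3104716 + √871422)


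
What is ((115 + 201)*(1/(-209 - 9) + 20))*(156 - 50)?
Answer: 73004532/109 ≈ 6.6977e+5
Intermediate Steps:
((115 + 201)*(1/(-209 - 9) + 20))*(156 - 50) = (316*(1/(-218) + 20))*106 = (316*(-1/218 + 20))*106 = (316*(4359/218))*106 = (688722/109)*106 = 73004532/109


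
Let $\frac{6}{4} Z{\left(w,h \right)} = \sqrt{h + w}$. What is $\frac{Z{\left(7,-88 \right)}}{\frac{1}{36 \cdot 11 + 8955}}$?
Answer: $56106 i \approx 56106.0 i$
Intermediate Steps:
$Z{\left(w,h \right)} = \frac{2 \sqrt{h + w}}{3}$
$\frac{Z{\left(7,-88 \right)}}{\frac{1}{36 \cdot 11 + 8955}} = \frac{\frac{2}{3} \sqrt{-88 + 7}}{\frac{1}{36 \cdot 11 + 8955}} = \frac{\frac{2}{3} \sqrt{-81}}{\frac{1}{396 + 8955}} = \frac{\frac{2}{3} \cdot 9 i}{\frac{1}{9351}} = 6 i \frac{1}{\frac{1}{9351}} = 6 i 9351 = 56106 i$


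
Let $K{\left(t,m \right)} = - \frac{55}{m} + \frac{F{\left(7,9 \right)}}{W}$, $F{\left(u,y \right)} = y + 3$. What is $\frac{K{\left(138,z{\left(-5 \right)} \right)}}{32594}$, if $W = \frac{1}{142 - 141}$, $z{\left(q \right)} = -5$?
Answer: $\frac{23}{32594} \approx 0.00070565$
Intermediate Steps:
$F{\left(u,y \right)} = 3 + y$
$W = 1$ ($W = 1^{-1} = 1$)
$K{\left(t,m \right)} = 12 - \frac{55}{m}$ ($K{\left(t,m \right)} = - \frac{55}{m} + \frac{3 + 9}{1} = - \frac{55}{m} + 12 \cdot 1 = - \frac{55}{m} + 12 = 12 - \frac{55}{m}$)
$\frac{K{\left(138,z{\left(-5 \right)} \right)}}{32594} = \frac{12 - \frac{55}{-5}}{32594} = \left(12 - -11\right) \frac{1}{32594} = \left(12 + 11\right) \frac{1}{32594} = 23 \cdot \frac{1}{32594} = \frac{23}{32594}$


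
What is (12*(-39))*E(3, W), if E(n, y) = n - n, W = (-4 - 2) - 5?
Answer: 0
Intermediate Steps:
W = -11 (W = -6 - 5 = -11)
E(n, y) = 0
(12*(-39))*E(3, W) = (12*(-39))*0 = -468*0 = 0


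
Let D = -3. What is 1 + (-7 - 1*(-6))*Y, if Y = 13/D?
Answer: 16/3 ≈ 5.3333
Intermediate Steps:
Y = -13/3 (Y = 13/(-3) = 13*(-1/3) = -13/3 ≈ -4.3333)
1 + (-7 - 1*(-6))*Y = 1 + (-7 - 1*(-6))*(-13/3) = 1 + (-7 + 6)*(-13/3) = 1 - 1*(-13/3) = 1 + 13/3 = 16/3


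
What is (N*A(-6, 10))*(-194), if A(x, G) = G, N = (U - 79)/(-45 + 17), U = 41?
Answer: -18430/7 ≈ -2632.9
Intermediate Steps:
N = 19/14 (N = (41 - 79)/(-45 + 17) = -38/(-28) = -38*(-1/28) = 19/14 ≈ 1.3571)
(N*A(-6, 10))*(-194) = ((19/14)*10)*(-194) = (95/7)*(-194) = -18430/7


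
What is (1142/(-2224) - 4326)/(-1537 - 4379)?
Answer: 4811083/6578592 ≈ 0.73132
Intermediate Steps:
(1142/(-2224) - 4326)/(-1537 - 4379) = (1142*(-1/2224) - 4326)/(-5916) = (-571/1112 - 4326)*(-1/5916) = -4811083/1112*(-1/5916) = 4811083/6578592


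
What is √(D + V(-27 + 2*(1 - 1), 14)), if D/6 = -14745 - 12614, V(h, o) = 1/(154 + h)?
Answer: I*√2647639739/127 ≈ 405.16*I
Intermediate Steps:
D = -164154 (D = 6*(-14745 - 12614) = 6*(-27359) = -164154)
√(D + V(-27 + 2*(1 - 1), 14)) = √(-164154 + 1/(154 + (-27 + 2*(1 - 1)))) = √(-164154 + 1/(154 + (-27 + 2*0))) = √(-164154 + 1/(154 + (-27 + 0))) = √(-164154 + 1/(154 - 27)) = √(-164154 + 1/127) = √(-20847557/127) = I*√2647639739/127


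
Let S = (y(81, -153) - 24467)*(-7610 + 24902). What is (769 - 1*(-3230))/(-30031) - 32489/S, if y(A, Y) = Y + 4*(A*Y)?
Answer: -5129453650777/38527612689984 ≈ -0.13314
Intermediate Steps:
y(A, Y) = Y + 4*A*Y
S = -1282928064 (S = (-153*(1 + 4*81) - 24467)*(-7610 + 24902) = (-153*(1 + 324) - 24467)*17292 = (-153*325 - 24467)*17292 = (-49725 - 24467)*17292 = -74192*17292 = -1282928064)
(769 - 1*(-3230))/(-30031) - 32489/S = (769 - 1*(-3230))/(-30031) - 32489/(-1282928064) = (769 + 3230)*(-1/30031) - 32489*(-1/1282928064) = 3999*(-1/30031) + 32489/1282928064 = -3999/30031 + 32489/1282928064 = -5129453650777/38527612689984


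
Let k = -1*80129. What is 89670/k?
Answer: -12810/11447 ≈ -1.1191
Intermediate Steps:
k = -80129
89670/k = 89670/(-80129) = 89670*(-1/80129) = -12810/11447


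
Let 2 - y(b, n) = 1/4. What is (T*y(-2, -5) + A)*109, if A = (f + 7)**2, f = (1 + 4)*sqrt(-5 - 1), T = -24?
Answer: -15587 + 7630*I*sqrt(6) ≈ -15587.0 + 18690.0*I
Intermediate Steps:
f = 5*I*sqrt(6) (f = 5*sqrt(-6) = 5*(I*sqrt(6)) = 5*I*sqrt(6) ≈ 12.247*I)
y(b, n) = 7/4 (y(b, n) = 2 - 1/4 = 7/4)
A = (7 + 5*I*sqrt(6))**2 (A = (5*I*sqrt(6) + 7)**2 = (7 + 5*I*sqrt(6))**2 ≈ -101.0 + 171.46*I)
(T*y(-2, -5) + A)*109 = (-24*7/4 + (-101 + 70*I*sqrt(6)))*109 = (-42 + (-101 + 70*I*sqrt(6)))*109 = (-143 + 70*I*sqrt(6))*109 = -15587 + 7630*I*sqrt(6)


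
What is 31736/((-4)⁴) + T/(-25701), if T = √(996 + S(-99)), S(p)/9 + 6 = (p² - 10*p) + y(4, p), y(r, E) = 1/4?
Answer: 3967/32 - √392253/51402 ≈ 123.96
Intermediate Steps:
y(r, E) = ¼
S(p) = -207/4 - 90*p + 9*p² (S(p) = -54 + 9*((p² - 10*p) + ¼) = -54 + 9*(¼ + p² - 10*p) = -54 + (9/4 - 90*p + 9*p²) = -207/4 - 90*p + 9*p²)
T = √392253/2 (T = √(996 + (-207/4 - 90*(-99) + 9*(-99)²)) = √(996 + (-207/4 + 8910 + 9*9801)) = √(996 + (-207/4 + 8910 + 88209)) = √(996 + 388269/4) = √(392253/4) = √392253/2 ≈ 313.15)
31736/((-4)⁴) + T/(-25701) = 31736/((-4)⁴) + (√392253/2)/(-25701) = 31736/256 + (√392253/2)*(-1/25701) = 31736*(1/256) - √392253/51402 = 3967/32 - √392253/51402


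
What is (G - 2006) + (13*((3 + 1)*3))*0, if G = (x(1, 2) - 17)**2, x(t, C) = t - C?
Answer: -1682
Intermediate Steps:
G = 324 (G = ((1 - 1*2) - 17)**2 = ((1 - 2) - 17)**2 = (-1 - 17)**2 = (-18)**2 = 324)
(G - 2006) + (13*((3 + 1)*3))*0 = (324 - 2006) + (13*((3 + 1)*3))*0 = -1682 + (13*(4*3))*0 = -1682 + (13*12)*0 = -1682 + 156*0 = -1682 + 0 = -1682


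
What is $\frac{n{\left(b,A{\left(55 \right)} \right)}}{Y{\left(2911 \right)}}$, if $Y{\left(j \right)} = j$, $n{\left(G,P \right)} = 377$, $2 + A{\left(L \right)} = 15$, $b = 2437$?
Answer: $\frac{377}{2911} \approx 0.12951$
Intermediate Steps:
$A{\left(L \right)} = 13$ ($A{\left(L \right)} = -2 + 15 = 13$)
$\frac{n{\left(b,A{\left(55 \right)} \right)}}{Y{\left(2911 \right)}} = \frac{377}{2911}$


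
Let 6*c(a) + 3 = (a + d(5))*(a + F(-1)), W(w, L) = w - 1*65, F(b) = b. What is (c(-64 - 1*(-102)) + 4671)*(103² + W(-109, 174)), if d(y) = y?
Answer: 154511045/3 ≈ 5.1504e+7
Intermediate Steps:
W(w, L) = -65 + w (W(w, L) = w - 65 = -65 + w)
c(a) = -½ + (-1 + a)*(5 + a)/6 (c(a) = -½ + ((a + 5)*(a - 1))/6 = -½ + ((5 + a)*(-1 + a))/6 = -½ + ((-1 + a)*(5 + a))/6 = -½ + (-1 + a)*(5 + a)/6)
(c(-64 - 1*(-102)) + 4671)*(103² + W(-109, 174)) = ((-4/3 + (-64 - 1*(-102))²/6 + 2*(-64 - 1*(-102))/3) + 4671)*(103² + (-65 - 109)) = ((-4/3 + (-64 + 102)²/6 + 2*(-64 + 102)/3) + 4671)*(10609 - 174) = ((-4/3 + (⅙)*38² + (⅔)*38) + 4671)*10435 = ((-4/3 + (⅙)*1444 + 76/3) + 4671)*10435 = ((-4/3 + 722/3 + 76/3) + 4671)*10435 = (794/3 + 4671)*10435 = (14807/3)*10435 = 154511045/3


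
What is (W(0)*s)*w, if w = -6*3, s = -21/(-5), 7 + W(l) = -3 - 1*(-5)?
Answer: 378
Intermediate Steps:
W(l) = -5 (W(l) = -7 + (-3 - 1*(-5)) = -7 + (-3 + 5) = -7 + 2 = -5)
s = 21/5 (s = -21*(-1/5) = 21/5 ≈ 4.2000)
w = -18
(W(0)*s)*w = -5*21/5*(-18) = -21*(-18) = 378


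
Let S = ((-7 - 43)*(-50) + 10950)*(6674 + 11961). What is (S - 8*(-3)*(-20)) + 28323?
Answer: 250668593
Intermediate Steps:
S = 250640750 (S = (-50*(-50) + 10950)*18635 = (2500 + 10950)*18635 = 13450*18635 = 250640750)
(S - 8*(-3)*(-20)) + 28323 = (250640750 - 8*(-3)*(-20)) + 28323 = (250640750 + 24*(-20)) + 28323 = (250640750 - 480) + 28323 = 250640270 + 28323 = 250668593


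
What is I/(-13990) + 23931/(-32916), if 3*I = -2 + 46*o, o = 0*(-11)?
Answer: -167386373/230247420 ≈ -0.72698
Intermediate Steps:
o = 0
I = -2/3 (I = (-2 + 46*0)/3 = (-2 + 0)/3 = (1/3)*(-2) = -2/3 ≈ -0.66667)
I/(-13990) + 23931/(-32916) = -2/3/(-13990) + 23931/(-32916) = -2/3*(-1/13990) + 23931*(-1/32916) = 1/20985 - 7977/10972 = -167386373/230247420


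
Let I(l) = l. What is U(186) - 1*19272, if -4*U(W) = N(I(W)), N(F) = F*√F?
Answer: -19272 - 93*√186/2 ≈ -19906.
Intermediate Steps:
N(F) = F^(3/2)
U(W) = -W^(3/2)/4
U(186) - 1*19272 = -93*√186/2 - 1*19272 = -93*√186/2 - 19272 = -19272 - 93*√186/2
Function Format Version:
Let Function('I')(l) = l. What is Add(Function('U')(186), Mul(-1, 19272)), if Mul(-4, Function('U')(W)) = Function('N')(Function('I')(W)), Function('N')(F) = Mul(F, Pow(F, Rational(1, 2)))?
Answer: Add(-19272, Mul(Rational(-93, 2), Pow(186, Rational(1, 2)))) ≈ -19906.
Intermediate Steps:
Function('N')(F) = Pow(F, Rational(3, 2))
Function('U')(W) = Mul(Rational(-1, 4), Pow(W, Rational(3, 2)))
Add(Function('U')(186), Mul(-1, 19272)) = Add(Mul(Rational(-1, 4), Pow(186, Rational(3, 2))), Mul(-1, 19272)) = Add(Mul(Rational(-1, 4), Mul(186, Pow(186, Rational(1, 2)))), -19272) = Add(Mul(Rational(-93, 2), Pow(186, Rational(1, 2))), -19272) = Add(-19272, Mul(Rational(-93, 2), Pow(186, Rational(1, 2))))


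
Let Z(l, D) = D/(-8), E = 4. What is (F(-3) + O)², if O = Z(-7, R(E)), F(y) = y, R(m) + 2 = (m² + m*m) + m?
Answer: 841/16 ≈ 52.563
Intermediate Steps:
R(m) = -2 + m + 2*m² (R(m) = -2 + ((m² + m*m) + m) = -2 + ((m² + m²) + m) = -2 + (2*m² + m) = -2 + (m + 2*m²) = -2 + m + 2*m²)
Z(l, D) = -D/8 (Z(l, D) = D*(-⅛) = -D/8)
O = -17/4 (O = -(-2 + 4 + 2*4²)/8 = -(-2 + 4 + 2*16)/8 = -(-2 + 4 + 32)/8 = -⅛*34 = -17/4 ≈ -4.2500)
(F(-3) + O)² = (-3 - 17/4)² = (-29/4)² = 841/16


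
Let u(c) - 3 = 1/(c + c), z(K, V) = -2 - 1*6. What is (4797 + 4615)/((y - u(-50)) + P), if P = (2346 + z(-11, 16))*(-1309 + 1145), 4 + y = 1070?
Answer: -941200/38236899 ≈ -0.024615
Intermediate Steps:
z(K, V) = -8 (z(K, V) = -2 - 6 = -8)
y = 1066 (y = -4 + 1070 = 1066)
u(c) = 3 + 1/(2*c) (u(c) = 3 + 1/(c + c) = 3 + 1/(2*c))
P = -383432 (P = (2346 - 8)*(-1309 + 1145) = 2338*(-164) = -383432)
(4797 + 4615)/((y - u(-50)) + P) = (4797 + 4615)/((1066 - (3 + (1/2)/(-50))) - 383432) = 9412/((1066 - (3 + (1/2)*(-1/50))) - 383432) = 9412/((1066 - (3 - 1/100)) - 383432) = 9412/((1066 - 1*299/100) - 383432) = 9412/((1066 - 299/100) - 383432) = 9412/(106301/100 - 383432) = 9412/(-38236899/100) = 9412*(-100/38236899) = -941200/38236899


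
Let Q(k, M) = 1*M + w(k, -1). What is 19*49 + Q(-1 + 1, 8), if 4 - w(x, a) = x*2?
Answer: 943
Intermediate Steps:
w(x, a) = 4 - 2*x (w(x, a) = 4 - x*2 = 4 - 2*x)
Q(k, M) = 4 + M - 2*k (Q(k, M) = 1*M + (4 - 2*k) = M + (4 - 2*k) = 4 + M - 2*k)
19*49 + Q(-1 + 1, 8) = 19*49 + (4 + 8 - 2*(-1 + 1)) = 931 + (4 + 8 - 2*0) = 931 + (4 + 8 + 0) = 931 + 12 = 943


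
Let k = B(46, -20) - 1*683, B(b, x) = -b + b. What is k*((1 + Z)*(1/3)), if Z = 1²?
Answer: -1366/3 ≈ -455.33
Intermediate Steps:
B(b, x) = 0
Z = 1
k = -683 (k = 0 - 1*683 = 0 - 683 = -683)
k*((1 + Z)*(1/3)) = -683*(1 + 1)*1/3 = -1366*1*(⅓) = -1366/3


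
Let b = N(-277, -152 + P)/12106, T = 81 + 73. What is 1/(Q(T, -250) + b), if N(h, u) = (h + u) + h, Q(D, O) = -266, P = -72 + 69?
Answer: -12106/3220905 ≈ -0.0037586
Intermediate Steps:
P = -3
T = 154
N(h, u) = u + 2*h
b = -709/12106 (b = ((-152 - 3) + 2*(-277))/12106 = (-155 - 554)*(1/12106) = -709*1/12106 = -709/12106 ≈ -0.058566)
1/(Q(T, -250) + b) = 1/(-266 - 709/12106) = 1/(-3220905/12106) = -12106/3220905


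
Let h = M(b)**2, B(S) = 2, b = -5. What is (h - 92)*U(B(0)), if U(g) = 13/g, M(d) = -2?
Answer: -572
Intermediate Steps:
h = 4 (h = (-2)**2 = 4)
(h - 92)*U(B(0)) = (4 - 92)*(13/2) = -1144/2 = -88*13/2 = -572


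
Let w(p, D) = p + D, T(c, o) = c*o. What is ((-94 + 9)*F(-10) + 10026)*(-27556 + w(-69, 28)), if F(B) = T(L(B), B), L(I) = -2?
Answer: -229772622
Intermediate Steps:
F(B) = -2*B
w(p, D) = D + p
((-94 + 9)*F(-10) + 10026)*(-27556 + w(-69, 28)) = ((-94 + 9)*(-2*(-10)) + 10026)*(-27556 + (28 - 69)) = (-85*20 + 10026)*(-27556 - 41) = (-1700 + 10026)*(-27597) = 8326*(-27597) = -229772622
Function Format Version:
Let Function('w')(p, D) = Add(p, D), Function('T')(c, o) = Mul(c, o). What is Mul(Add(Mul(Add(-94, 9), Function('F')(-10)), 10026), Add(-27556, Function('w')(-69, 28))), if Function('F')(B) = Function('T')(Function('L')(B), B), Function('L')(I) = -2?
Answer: -229772622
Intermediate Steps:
Function('F')(B) = Mul(-2, B)
Function('w')(p, D) = Add(D, p)
Mul(Add(Mul(Add(-94, 9), Function('F')(-10)), 10026), Add(-27556, Function('w')(-69, 28))) = Mul(Add(Mul(Add(-94, 9), Mul(-2, -10)), 10026), Add(-27556, Add(28, -69))) = Mul(Add(Mul(-85, 20), 10026), Add(-27556, -41)) = Mul(Add(-1700, 10026), -27597) = Mul(8326, -27597) = -229772622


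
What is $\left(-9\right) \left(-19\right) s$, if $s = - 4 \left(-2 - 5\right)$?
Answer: $4788$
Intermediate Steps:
$s = 28$ ($s = \left(-4\right) \left(-7\right) = 28$)
$\left(-9\right) \left(-19\right) s = \left(-9\right) \left(-19\right) 28 = 171 \cdot 28 = 4788$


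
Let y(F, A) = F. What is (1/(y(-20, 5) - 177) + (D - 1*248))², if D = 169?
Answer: 242238096/38809 ≈ 6241.8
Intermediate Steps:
(1/(y(-20, 5) - 177) + (D - 1*248))² = (1/(-20 - 177) + (169 - 1*248))² = (1/(-197) + (169 - 248))² = (-1/197 - 79)² = (-15564/197)² = 242238096/38809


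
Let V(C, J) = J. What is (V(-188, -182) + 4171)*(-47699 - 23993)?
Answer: -285979388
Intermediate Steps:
(V(-188, -182) + 4171)*(-47699 - 23993) = (-182 + 4171)*(-47699 - 23993) = 3989*(-71692) = -285979388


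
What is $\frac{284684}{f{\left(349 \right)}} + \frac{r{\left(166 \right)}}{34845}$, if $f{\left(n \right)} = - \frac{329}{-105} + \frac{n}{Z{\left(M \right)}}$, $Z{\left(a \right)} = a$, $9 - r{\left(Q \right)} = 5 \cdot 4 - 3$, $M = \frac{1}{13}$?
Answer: $\frac{74398332442}{1186507095} \approx 62.704$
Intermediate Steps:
$M = \frac{1}{13} \approx 0.076923$
$r{\left(Q \right)} = -8$ ($r{\left(Q \right)} = 9 - \left(5 \cdot 4 - 3\right) = 9 - \left(20 - 3\right) = 9 - 17 = -8$)
$f{\left(n \right)} = \frac{47}{15} + 13 n$ ($f{\left(n \right)} = - \frac{329}{-105} + n \frac{1}{\frac{1}{13}} = \left(-329\right) \left(- \frac{1}{105}\right) + n 13 = \frac{47}{15} + 13 n$)
$\frac{284684}{f{\left(349 \right)}} + \frac{r{\left(166 \right)}}{34845} = \frac{284684}{\frac{47}{15} + 13 \cdot 349} - \frac{8}{34845} = \frac{284684}{\frac{47}{15} + 4537} - \frac{8}{34845} = \frac{284684}{\frac{68102}{15}} - \frac{8}{34845} = 284684 \cdot \frac{15}{68102} - \frac{8}{34845} = \frac{2135130}{34051} - \frac{8}{34845} = \frac{74398332442}{1186507095}$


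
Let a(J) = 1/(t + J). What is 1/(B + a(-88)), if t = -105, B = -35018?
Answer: -193/6758475 ≈ -2.8557e-5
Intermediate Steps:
a(J) = 1/(-105 + J)
1/(B + a(-88)) = 1/(-35018 + 1/(-105 - 88)) = 1/(-35018 + 1/(-193)) = 1/(-35018 - 1/193) = 1/(-6758475/193) = -193/6758475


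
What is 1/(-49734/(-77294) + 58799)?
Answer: 38647/2272429820 ≈ 1.7007e-5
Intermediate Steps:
1/(-49734/(-77294) + 58799) = 1/(-49734*(-1/77294) + 58799) = 1/(24867/38647 + 58799) = 1/(2272429820/38647) = 38647/2272429820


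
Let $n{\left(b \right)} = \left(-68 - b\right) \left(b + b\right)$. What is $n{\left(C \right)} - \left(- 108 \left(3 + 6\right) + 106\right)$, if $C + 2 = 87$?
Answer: $-25144$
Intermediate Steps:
$C = 85$ ($C = -2 + 87 = 85$)
$n{\left(b \right)} = 2 b \left(-68 - b\right)$ ($n{\left(b \right)} = \left(-68 - b\right) 2 b = 2 b \left(-68 - b\right)$)
$n{\left(C \right)} - \left(- 108 \left(3 + 6\right) + 106\right) = \left(-2\right) 85 \left(68 + 85\right) - \left(- 108 \left(3 + 6\right) + 106\right) = \left(-2\right) 85 \cdot 153 - \left(\left(-108\right) 9 + 106\right) = -26010 - \left(-972 + 106\right) = -26010 - -866 = -26010 + 866 = -25144$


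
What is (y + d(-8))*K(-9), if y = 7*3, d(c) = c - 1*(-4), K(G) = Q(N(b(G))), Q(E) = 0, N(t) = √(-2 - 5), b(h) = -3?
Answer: 0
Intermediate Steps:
N(t) = I*√7 (N(t) = √(-7) = I*√7)
K(G) = 0
d(c) = 4 + c (d(c) = c + 4 = 4 + c)
y = 21
(y + d(-8))*K(-9) = (21 + (4 - 8))*0 = (21 - 4)*0 = 17*0 = 0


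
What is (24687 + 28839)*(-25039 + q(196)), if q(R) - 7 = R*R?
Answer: 716391984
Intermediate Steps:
q(R) = 7 + R² (q(R) = 7 + R*R = 7 + R²)
(24687 + 28839)*(-25039 + q(196)) = (24687 + 28839)*(-25039 + (7 + 196²)) = 53526*(-25039 + (7 + 38416)) = 53526*(-25039 + 38423) = 53526*13384 = 716391984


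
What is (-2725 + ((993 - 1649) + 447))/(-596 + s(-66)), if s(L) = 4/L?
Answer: 48411/9835 ≈ 4.9223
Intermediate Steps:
(-2725 + ((993 - 1649) + 447))/(-596 + s(-66)) = (-2725 + ((993 - 1649) + 447))/(-596 + 4/(-66)) = (-2725 + (-656 + 447))/(-596 + 4*(-1/66)) = (-2725 - 209)/(-596 - 2/33) = -2934/(-19670/33) = -2934*(-33/19670) = 48411/9835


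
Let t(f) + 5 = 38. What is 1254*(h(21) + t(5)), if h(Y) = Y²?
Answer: 594396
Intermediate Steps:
t(f) = 33 (t(f) = -5 + 38 = 33)
1254*(h(21) + t(5)) = 1254*(21² + 33) = 1254*(441 + 33) = 1254*474 = 594396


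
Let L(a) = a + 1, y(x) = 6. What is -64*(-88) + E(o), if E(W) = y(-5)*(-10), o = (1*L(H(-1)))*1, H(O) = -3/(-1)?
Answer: 5572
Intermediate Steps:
H(O) = 3 (H(O) = -3*(-1) = 3)
L(a) = 1 + a
o = 4 (o = (1*(1 + 3))*1 = (1*4)*1 = 4*1 = 4)
E(W) = -60 (E(W) = 6*(-10) = -60)
-64*(-88) + E(o) = -64*(-88) - 60 = 5632 - 60 = 5572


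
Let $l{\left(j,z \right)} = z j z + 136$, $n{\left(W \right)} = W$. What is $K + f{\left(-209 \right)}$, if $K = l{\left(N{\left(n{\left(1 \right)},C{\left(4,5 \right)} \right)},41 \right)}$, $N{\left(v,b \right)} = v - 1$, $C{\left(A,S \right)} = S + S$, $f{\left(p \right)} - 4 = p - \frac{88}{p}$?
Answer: $- \frac{1303}{19} \approx -68.579$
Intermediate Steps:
$f{\left(p \right)} = 4 + p - \frac{88}{p}$ ($f{\left(p \right)} = 4 + \left(p - \frac{88}{p}\right) = 4 + p - \frac{88}{p}$)
$C{\left(A,S \right)} = 2 S$
$N{\left(v,b \right)} = -1 + v$ ($N{\left(v,b \right)} = v - 1 = -1 + v$)
$l{\left(j,z \right)} = 136 + j z^{2}$ ($l{\left(j,z \right)} = j z z + 136 = j z^{2} + 136 = 136 + j z^{2}$)
$K = 136$ ($K = 136 + \left(-1 + 1\right) 41^{2} = 136 + 0 \cdot 1681 = 136 + 0 = 136$)
$K + f{\left(-209 \right)} = 136 - \left(205 - \frac{8}{19}\right) = 136 - \frac{3887}{19} = - \frac{1303}{19}$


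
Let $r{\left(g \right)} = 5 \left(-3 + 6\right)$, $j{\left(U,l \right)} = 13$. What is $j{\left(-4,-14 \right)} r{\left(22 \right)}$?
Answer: $195$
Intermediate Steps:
$r{\left(g \right)} = 15$ ($r{\left(g \right)} = 5 \cdot 3 = 15$)
$j{\left(-4,-14 \right)} r{\left(22 \right)} = 13 \cdot 15 = 195$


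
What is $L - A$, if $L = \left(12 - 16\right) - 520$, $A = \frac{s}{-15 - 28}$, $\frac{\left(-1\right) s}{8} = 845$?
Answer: $- \frac{29292}{43} \approx -681.21$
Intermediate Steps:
$s = -6760$ ($s = \left(-8\right) 845 = -6760$)
$A = \frac{6760}{43}$ ($A = \frac{1}{-15 - 28} \left(-6760\right) = \frac{1}{-43} \left(-6760\right) = \left(- \frac{1}{43}\right) \left(-6760\right) = \frac{6760}{43} \approx 157.21$)
$L = -524$ ($L = -4 - 520 = -524$)
$L - A = -524 - \frac{6760}{43} = - \frac{29292}{43}$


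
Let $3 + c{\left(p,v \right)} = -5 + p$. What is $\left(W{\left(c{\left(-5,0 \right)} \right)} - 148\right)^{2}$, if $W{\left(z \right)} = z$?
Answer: $25921$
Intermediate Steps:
$c{\left(p,v \right)} = -8 + p$ ($c{\left(p,v \right)} = -3 + \left(-5 + p\right) = -8 + p$)
$\left(W{\left(c{\left(-5,0 \right)} \right)} - 148\right)^{2} = \left(\left(-8 - 5\right) - 148\right)^{2} = \left(-13 - 148\right)^{2} = \left(-161\right)^{2} = 25921$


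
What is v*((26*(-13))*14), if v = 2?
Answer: -9464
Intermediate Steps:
v*((26*(-13))*14) = 2*((26*(-13))*14) = 2*(-338*14) = 2*(-4732) = -9464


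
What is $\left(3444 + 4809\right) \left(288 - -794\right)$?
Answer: $8929746$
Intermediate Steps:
$\left(3444 + 4809\right) \left(288 - -794\right) = 8253 \left(288 + \left(-1566 + 2360\right)\right) = 8253 \left(288 + 794\right) = 8253 \cdot 1082 = 8929746$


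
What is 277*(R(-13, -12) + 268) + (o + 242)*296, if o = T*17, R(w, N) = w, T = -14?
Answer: 71819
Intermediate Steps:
o = -238 (o = -14*17 = -238)
277*(R(-13, -12) + 268) + (o + 242)*296 = 277*(-13 + 268) + (-238 + 242)*296 = 277*255 + 4*296 = 70635 + 1184 = 71819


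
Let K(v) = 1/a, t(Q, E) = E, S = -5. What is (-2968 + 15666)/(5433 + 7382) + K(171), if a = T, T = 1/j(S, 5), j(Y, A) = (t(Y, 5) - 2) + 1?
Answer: 63958/12815 ≈ 4.9909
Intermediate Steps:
j(Y, A) = 4 (j(Y, A) = (5 - 2) + 1 = 3 + 1 = 4)
T = ¼ (T = 1/4 = ¼ ≈ 0.25000)
a = ¼ ≈ 0.25000
K(v) = 4 (K(v) = 1/(¼) = 4)
(-2968 + 15666)/(5433 + 7382) + K(171) = (-2968 + 15666)/(5433 + 7382) + 4 = 12698/12815 + 4 = 63958/12815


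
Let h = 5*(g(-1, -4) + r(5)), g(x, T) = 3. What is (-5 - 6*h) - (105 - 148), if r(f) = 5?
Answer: -202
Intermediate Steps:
h = 40 (h = 5*(3 + 5) = 5*8 = 40)
(-5 - 6*h) - (105 - 148) = (-5 - 6*40) - (105 - 148) = (-5 - 240) - 1*(-43) = -245 + 43 = -202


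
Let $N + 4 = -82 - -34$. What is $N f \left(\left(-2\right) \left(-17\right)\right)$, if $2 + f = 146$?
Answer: $-254592$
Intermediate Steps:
$f = 144$ ($f = -2 + 146 = 144$)
$N = -52$ ($N = -4 - 48 = -52$)
$N f \left(\left(-2\right) \left(-17\right)\right) = \left(-52\right) 144 \left(\left(-2\right) \left(-17\right)\right) = \left(-7488\right) 34 = -254592$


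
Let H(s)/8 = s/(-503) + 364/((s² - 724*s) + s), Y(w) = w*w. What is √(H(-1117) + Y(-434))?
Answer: √786427006901810033590/64612865 ≈ 434.02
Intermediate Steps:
Y(w) = w²
H(s) = 2912/(s² - 723*s) - 8*s/503 (H(s) = 8*(s/(-503) + 364/((s² - 724*s) + s)) = 8*(s*(-1/503) + 364/(s² - 723*s)) = 8*(-s/503 + 364/(s² - 723*s)) = 8*(364/(s² - 723*s) - s/503) = 2912/(s² - 723*s) - 8*s/503)
√(H(-1117) + Y(-434)) = √((8/503)*(183092 - 1*(-1117)³ + 723*(-1117)²)/(-1117*(-723 - 1117)) + (-434)²) = √((8/503)*(-1/1117)*(183092 - 1*(-1393668613) + 723*1247689)/(-1840) + 188356) = √((8/503)*(-1/1117)*(-1/1840)*(183092 + 1393668613 + 902079147) + 188356) = √((8/503)*(-1/1117)*(-1/1840)*2295930852 + 188356) = √(1147965426/64612865 + 188356) = √(12171368765366/64612865) = √786427006901810033590/64612865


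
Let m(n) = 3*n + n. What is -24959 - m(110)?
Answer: -25399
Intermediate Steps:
m(n) = 4*n
-24959 - m(110) = -24959 - 4*110 = -24959 - 1*440 = -24959 - 440 = -25399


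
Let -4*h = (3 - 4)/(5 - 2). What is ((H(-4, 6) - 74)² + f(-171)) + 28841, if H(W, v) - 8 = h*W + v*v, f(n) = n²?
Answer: 531019/9 ≈ 59002.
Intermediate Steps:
h = 1/12 (h = -(3 - 4)/(4*(5 - 2)) = -(-1)/(4*3) = -¼*(-⅓) = 1/12 ≈ 0.083333)
H(W, v) = 8 + v² + W/12 (H(W, v) = 8 + (W/12 + v*v) = 8 + (W/12 + v²) = 8 + (v² + W/12) = 8 + v² + W/12)
((H(-4, 6) - 74)² + f(-171)) + 28841 = (((8 + 6² + (1/12)*(-4)) - 74)² + (-171)²) + 28841 = (((8 + 36 - ⅓) - 74)² + 29241) + 28841 = ((131/3 - 74)² + 29241) + 28841 = ((-91/3)² + 29241) + 28841 = (8281/9 + 29241) + 28841 = 271450/9 + 28841 = 531019/9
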